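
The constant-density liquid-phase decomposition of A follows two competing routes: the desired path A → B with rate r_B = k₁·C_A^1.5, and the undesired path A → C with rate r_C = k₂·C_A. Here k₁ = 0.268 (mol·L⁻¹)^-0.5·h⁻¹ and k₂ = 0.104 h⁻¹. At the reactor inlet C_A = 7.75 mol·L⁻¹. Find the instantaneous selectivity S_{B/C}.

S_{B/C} = r_B/r_C = (k₁·C_A^1.5)/(k₂·C_A) = (k₁/k₂)·C_A^0.5.
= (0.268×7.750^1.5) / (0.104×7.750) = 5.782/0.8060 = 7.17.

7.17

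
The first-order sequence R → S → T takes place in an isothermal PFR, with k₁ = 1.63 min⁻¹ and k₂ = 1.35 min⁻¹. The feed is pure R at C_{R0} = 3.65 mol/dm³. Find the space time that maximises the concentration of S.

0.673 min

For first-order series the maximum of C_S occurs at τ_opt = ln(k₂/k₁)/(k₂−k₁).
= ln(1.35/1.63)/(1.35−1.63) = ln(0.8282)/-0.2800 = -0.1885/-0.2800 = 0.673 min.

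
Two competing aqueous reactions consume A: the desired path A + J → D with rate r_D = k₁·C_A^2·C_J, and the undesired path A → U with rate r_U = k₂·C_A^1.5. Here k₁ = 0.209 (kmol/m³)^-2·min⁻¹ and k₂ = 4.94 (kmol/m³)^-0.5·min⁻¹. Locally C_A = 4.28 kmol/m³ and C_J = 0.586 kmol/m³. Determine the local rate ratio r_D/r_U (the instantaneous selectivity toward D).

S_{D/U} = r_D/r_U = (k₁·C_A^2·C_J)/(k₂·C_A^1.5) = (k₁/k₂)·C_A^0.5·C_J.
= (0.209×4.280^2×0.5860) / (4.94×4.280^1.5) = 2.244/43.74 = 0.0513.
Since the desired path is higher order in A, keeping C_A high (PFR or concentrated feed) favours D.

0.0513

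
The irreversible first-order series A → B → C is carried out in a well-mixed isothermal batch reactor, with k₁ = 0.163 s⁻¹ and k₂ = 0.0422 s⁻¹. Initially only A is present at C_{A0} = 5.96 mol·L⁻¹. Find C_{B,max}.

3.72 mol·L⁻¹

Evaluating C_B at t_opt = ln(k₂/k₁)/(k₂−k₁) gives C_{B,max}/C_{A0} = (k₁/k₂)^[k₂/(k₂−k₁)].
= (0.163/0.0422)^(0.0422/(0.0422−0.163)) = (3.863)^(-0.3493) = 0.6237.
C_{B,max} = 0.6237×5.96 = 3.72 mol·L⁻¹.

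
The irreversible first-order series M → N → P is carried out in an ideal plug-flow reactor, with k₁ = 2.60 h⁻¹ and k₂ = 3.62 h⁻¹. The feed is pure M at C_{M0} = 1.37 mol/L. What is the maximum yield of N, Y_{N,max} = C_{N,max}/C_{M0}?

For a first-order series the maximum intermediate yield is C_{N,max}/C_{M0} = (k₁/k₂)^[k₂/(k₂−k₁)].
= (2.60/3.62)^(3.62/(3.62−2.60)) = (0.7182)^(3.549) = 0.3089.

0.309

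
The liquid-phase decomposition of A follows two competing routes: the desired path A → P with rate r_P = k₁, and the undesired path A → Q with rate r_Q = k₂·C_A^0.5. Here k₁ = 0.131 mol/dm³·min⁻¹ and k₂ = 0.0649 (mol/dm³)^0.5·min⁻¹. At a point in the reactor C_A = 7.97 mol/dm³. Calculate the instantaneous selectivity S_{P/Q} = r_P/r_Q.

0.715

S_{P/Q} = r_P/r_Q = (k₁)/(k₂·C_A^0.5) = (k₁/k₂)·C_A^-0.5.
= (0.131) / (0.0649×7.970^0.5) = 0.1310/0.1832 = 0.715.
The undesired path is higher order in A, so low C_A (CSTR or dilute feed) favours P.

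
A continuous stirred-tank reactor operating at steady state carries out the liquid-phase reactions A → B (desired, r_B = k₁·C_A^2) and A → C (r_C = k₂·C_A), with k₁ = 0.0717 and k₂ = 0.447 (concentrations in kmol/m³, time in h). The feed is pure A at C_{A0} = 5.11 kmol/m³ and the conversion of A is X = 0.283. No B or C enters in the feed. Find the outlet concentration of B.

Exit C_A = C_{A0}(1−X) = 5.11×0.717 = 3.664 kmol/m³.
In a CSTR the entire volume is at exit conditions, so r_B = 0.0717×3.664^2 = 0.9625 and r_C = 0.447×3.664 = 1.638.
Fraction of consumed A going to B: r_B/(r_B+r_C) = 0.3702.
C_B = 0.3702·C_{A0}·X = 0.3702×5.11×0.283 = 0.535 kmol/m³.

0.535 kmol/m³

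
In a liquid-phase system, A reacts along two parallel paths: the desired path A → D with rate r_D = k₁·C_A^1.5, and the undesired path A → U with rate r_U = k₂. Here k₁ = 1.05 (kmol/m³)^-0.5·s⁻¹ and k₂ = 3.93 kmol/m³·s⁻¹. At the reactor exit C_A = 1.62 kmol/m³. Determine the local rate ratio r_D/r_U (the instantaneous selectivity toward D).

S_{D/U} = r_D/r_U = (k₁·C_A^1.5)/(k₂) = (k₁/k₂)·C_A^1.5.
= (1.05×1.620^1.5) / (3.93) = 2.165/3.930 = 0.551.

0.551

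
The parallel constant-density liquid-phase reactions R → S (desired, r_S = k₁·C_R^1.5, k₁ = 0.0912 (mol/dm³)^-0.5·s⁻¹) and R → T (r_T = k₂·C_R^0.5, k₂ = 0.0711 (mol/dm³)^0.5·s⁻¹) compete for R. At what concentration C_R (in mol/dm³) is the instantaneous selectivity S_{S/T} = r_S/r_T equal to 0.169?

0.132 mol/dm³

S_{S/T} = (k₁/k₂)·C_R ⇒ C_R = S·k₂/k₁.
= 0.169×0.0711/0.0912 = 0.132 mol/dm³.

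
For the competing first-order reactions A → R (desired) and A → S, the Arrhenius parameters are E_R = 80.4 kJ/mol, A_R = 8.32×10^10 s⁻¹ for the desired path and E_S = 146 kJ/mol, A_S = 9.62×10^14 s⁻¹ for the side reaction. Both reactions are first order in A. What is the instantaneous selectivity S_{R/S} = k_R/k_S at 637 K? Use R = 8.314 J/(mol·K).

With equal orders, S_{R/S} = k_R/k_S = (A_R/A_S)·exp[(E_S−E_R)/(RT)].
(E_S−E_R)/(RT) = (146−80.4)×10³/(8.314×637) = 65600/5296 = 12.39.
k_R/k_S = (8.32×10^10/9.62×10^14)·exp(12.39) = 8.649×10^-5 × 2.396×10^5 = 20.7.
Since E_R < E_S, lowering the temperature improves selectivity toward R.

20.7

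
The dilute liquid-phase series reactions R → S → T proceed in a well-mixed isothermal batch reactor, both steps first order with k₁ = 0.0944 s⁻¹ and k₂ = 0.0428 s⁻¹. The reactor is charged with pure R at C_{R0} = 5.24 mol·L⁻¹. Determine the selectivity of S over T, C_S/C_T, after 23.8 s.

1.09

For first-order series with pure R initially, C_S(t) = k₁C_{R0}/(k₂−k₁)·(e^(−k₁t) − e^(−k₂t)).
e^(−k₁t) = e^(−0.0944×23.8) = e^(−2.247) = 0.1057; e^(−k₂t) = e^(−1.019) = 0.3611.
C_S = 0.0944×5.24/(0.0428−0.0944) × (0.1057−0.3611) = (-9.586)×(-0.2553) = 2.448 mol·L⁻¹.
C_R = C_{R0}e^(−k₁t) = 0.5541 mol·L⁻¹, so C_T = C_{R0}−C_R−C_S = 2.238 mol·L⁻¹; C_S/C_T = 1.09.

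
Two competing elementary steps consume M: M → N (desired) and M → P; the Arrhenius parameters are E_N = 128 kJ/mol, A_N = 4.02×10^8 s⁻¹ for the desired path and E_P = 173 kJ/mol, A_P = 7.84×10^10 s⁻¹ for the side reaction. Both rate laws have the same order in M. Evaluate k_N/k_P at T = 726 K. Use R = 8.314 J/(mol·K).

8.87

Since both paths have the same order in M, the concentration cancels and S_{N/P} = k_N/k_P = (A_N/A_P)·exp[(E_P−E_N)/(RT)].
(E_P−E_N)/(RT) = (173−128)×10³/(8.314×726) = 45000/6036 = 7.455.
k_N/k_P = (4.02×10^8/7.84×10^10)·exp(7.455) = 0.005128 × 1729 = 8.87.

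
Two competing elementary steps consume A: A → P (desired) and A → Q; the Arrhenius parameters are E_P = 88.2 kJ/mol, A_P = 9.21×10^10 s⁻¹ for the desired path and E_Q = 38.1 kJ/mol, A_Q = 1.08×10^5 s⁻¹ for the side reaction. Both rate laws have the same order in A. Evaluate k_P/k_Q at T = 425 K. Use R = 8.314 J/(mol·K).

0.593

With equal orders, S_{P/Q} = k_P/k_Q = (A_P/A_Q)·exp[(E_Q−E_P)/(RT)].
(E_Q−E_P)/(RT) = (38.1−88.2)×10³/(8.314×425) = -50100/3533 = -14.18.
k_P/k_Q = (9.21×10^10/1.08×10^5)·exp(-14.18) = 8.528×10^5 × 6.954×10^-7 = 0.593.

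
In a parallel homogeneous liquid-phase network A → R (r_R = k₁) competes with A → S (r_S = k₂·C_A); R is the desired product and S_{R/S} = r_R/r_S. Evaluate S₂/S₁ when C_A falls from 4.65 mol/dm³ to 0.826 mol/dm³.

5.63

S_{R/S} = (k₁/k₂)·C_A⁻¹, so S₂/S₁ = (C_{A,2}/C_{A,1})⁻¹.
= 4.65/0.826 = 5.63.
Selectivity toward R rises as C_A falls — low-concentration operation is favoured.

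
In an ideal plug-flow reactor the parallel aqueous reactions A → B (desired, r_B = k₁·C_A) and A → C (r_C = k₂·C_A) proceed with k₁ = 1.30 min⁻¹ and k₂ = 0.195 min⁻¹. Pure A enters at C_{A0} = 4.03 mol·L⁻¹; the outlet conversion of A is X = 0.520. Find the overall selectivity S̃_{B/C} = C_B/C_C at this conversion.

C_A = C_{A0}(1−X) = 1.934 mol·L⁻¹.
Both paths are first order in A, so the instantaneous fraction to B is constant: dC_B/d(−C_A) = k₁/(k₁+k₂) = 0.8696.
C_B = 0.8696·(C_{A0}−C_A) = 0.8696×2.096 = 1.82 mol·L⁻¹.
C_C = (C_{A0}−C_A)−C_B = 0.2733 mol·L⁻¹; S̃_{B/C} = 1.822/0.2733 = 6.67.

6.67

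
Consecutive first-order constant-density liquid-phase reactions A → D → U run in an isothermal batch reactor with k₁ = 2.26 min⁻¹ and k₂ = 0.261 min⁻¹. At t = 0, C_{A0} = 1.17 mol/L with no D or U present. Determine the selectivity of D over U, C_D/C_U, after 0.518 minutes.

For first-order series with pure A initially, C_D(t) = k₁C_{A0}/(k₂−k₁)·(e^(−k₁t) − e^(−k₂t)).
e^(−k₁t) = e^(−2.26×0.518) = e^(−1.171) = 0.3102; e^(−k₂t) = e^(−0.1352) = 0.8735.
C_D = 2.26×1.17/(0.261−2.26) × (0.3102−0.8735) = (-1.323)×(-0.5634) = 0.7452 mol/L.
C_A = C_{A0}e^(−k₁t) = 0.3629 mol/L, so C_U = C_{A0}−C_A−C_D = 0.06189 mol/L; C_D/C_U = 12.0.

12.0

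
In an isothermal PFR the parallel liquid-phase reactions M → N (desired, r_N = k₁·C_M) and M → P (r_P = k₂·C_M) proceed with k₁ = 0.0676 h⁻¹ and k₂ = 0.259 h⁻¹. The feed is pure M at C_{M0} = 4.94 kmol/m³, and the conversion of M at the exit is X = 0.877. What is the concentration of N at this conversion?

0.897 kmol/m³

C_M = C_{M0}(1−X) = 0.6076 kmol/m³.
Both paths are first order in M, so the instantaneous fraction to N is constant: dC_N/d(−C_M) = k₁/(k₁+k₂) = 0.2070.
C_N = 0.2070·(C_{M0}−C_M) = 0.2070×4.332 = 0.897 kmol/m³.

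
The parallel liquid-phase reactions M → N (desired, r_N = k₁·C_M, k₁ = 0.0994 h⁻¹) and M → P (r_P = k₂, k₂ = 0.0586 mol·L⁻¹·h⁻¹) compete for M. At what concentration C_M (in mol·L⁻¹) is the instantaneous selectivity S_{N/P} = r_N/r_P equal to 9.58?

5.65 mol·L⁻¹

S_{N/P} = (k₁/k₂)·C_M ⇒ C_M = S·k₂/k₁.
= 9.58×0.0586/0.0994 = 5.65 mol·L⁻¹.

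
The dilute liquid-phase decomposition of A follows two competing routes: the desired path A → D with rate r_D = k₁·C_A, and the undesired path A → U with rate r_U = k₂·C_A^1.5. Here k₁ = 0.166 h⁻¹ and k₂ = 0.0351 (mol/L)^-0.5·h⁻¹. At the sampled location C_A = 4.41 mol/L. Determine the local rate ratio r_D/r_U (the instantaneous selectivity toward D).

S_{D/U} = r_D/r_U = (k₁·C_A)/(k₂·C_A^1.5) = (k₁/k₂)·C_A^-0.5.
= (0.166×4.410) / (0.0351×4.410^1.5) = 0.7321/0.3251 = 2.25.

2.25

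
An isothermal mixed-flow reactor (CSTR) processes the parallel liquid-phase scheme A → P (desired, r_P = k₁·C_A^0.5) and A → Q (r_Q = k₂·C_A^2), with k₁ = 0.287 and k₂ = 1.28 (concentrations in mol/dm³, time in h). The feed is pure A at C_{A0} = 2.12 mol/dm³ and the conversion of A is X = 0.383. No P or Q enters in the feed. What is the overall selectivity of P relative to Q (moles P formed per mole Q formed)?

0.150

Exit C_A = C_{A0}(1−X) = 2.12×0.617 = 1.308 mol/dm³.
A CSTR operates uniformly at the exit composition, giving r_P = 0.3282 and r_Q = 2.190 (each k·C_A^n at C_A = 1.308).
Overall selectivity = C_P/C_Q = r_Pτ/(r_Qτ) = r_P/r_Q = 0.150.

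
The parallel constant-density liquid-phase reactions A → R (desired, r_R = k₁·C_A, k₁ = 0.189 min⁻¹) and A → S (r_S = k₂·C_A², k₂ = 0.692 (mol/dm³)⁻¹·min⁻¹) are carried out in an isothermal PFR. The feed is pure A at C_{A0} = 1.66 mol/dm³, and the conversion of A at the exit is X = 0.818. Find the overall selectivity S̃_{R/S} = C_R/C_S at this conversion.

C_A = C_{A0}(1−X) = 0.3021 mol/dm³.
Along a PFR/batch, dC_R/dC_A = −r_R/(r_R+r_S) = −k₁/(k₁+k₂·C_A).
Integrating from C_{A0} to C_A: C_R = (0.189/0.692)·ln[(0.189+0.692·1.66)/(0.189+0.692·0.302)] = 0.2731·ln(1.338/0.3981) = 0.3311 mol/dm³.
C_S = (C_{A0}−C_A)−C_R = 1.027 mol/dm³; S̃_{R/S} = 0.3311/1.027 = 0.322.

0.322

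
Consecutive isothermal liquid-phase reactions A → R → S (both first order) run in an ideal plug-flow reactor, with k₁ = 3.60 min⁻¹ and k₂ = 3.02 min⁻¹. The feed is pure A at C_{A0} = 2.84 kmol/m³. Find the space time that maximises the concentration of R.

0.303 min

Setting dC_R/dτ = 0 gives τ_opt = ln(k₂/k₁)/(k₂−k₁).
= ln(3.02/3.60)/(3.02−3.60) = ln(0.8389)/-0.5800 = -0.1757/-0.5800 = 0.303 min.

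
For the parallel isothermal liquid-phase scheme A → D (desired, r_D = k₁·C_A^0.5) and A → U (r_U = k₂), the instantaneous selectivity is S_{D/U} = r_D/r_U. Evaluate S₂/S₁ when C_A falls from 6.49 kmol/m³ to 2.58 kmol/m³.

S_{D/U} = (k₁/k₂)·C_A^0.5, so S₂/S₁ = (C_{A,2}/C_{A,1})^0.5.
= (2.58/6.49)^0.5 = (0.3975)^0.5 = 0.631.
Selectivity toward D falls as C_A falls — high-concentration operation is favoured.

0.631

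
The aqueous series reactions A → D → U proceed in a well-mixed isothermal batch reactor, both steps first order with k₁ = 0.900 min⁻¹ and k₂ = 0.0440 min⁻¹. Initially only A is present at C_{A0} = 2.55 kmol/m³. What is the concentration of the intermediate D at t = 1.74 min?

1.92 kmol/m³

For first-order series with pure A initially, C_D(t) = k₁C_{A0}/(k₂−k₁)·(e^(−k₁t) − e^(−k₂t)).
e^(−k₁t) = e^(−0.900×1.74) = e^(−1.566) = 0.2089; e^(−k₂t) = e^(−0.07656) = 0.9263.
C_D = 0.900×2.55/(0.0440−0.900) × (0.2089−0.9263) = (-2.681)×(-0.7174) = 1.923 kmol/m³.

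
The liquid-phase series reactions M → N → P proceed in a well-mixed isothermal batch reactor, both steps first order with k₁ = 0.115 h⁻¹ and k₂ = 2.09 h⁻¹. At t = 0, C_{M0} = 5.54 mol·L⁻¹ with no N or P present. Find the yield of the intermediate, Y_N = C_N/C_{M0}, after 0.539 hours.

The intermediate concentration in a first-order A→B→C sequence is C_N = k₁C_{M0}(e^(−k₁t) − e^(−k₂t))/(k₂−k₁).
e^(−k₁t) = e^(−0.115×0.539) = e^(−0.06199) = 0.9399; e^(−k₂t) = e^(−1.127) = 0.3242.
C_N = 0.115×5.54/(2.09−0.115) × (0.9399−0.3242) = 0.3226×0.6157 = 0.1986 mol·L⁻¹.
Y_N = C_N/C_{M0} = 0.1986/5.54 = 0.0359.

0.0359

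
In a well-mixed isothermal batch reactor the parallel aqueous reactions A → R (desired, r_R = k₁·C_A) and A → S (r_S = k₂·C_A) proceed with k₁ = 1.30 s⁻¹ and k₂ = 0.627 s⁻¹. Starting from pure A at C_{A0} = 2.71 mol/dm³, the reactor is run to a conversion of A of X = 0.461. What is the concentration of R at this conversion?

C_A = C_{A0}(1−X) = 1.461 mol/dm³.
Both paths are first order in A, so the instantaneous fraction to R is constant: dC_R/d(−C_A) = k₁/(k₁+k₂) = 0.6746.
C_R = 0.6746·(C_{A0}−C_A) = 0.6746×1.249 = 0.843 mol/dm³.

0.843 mol/dm³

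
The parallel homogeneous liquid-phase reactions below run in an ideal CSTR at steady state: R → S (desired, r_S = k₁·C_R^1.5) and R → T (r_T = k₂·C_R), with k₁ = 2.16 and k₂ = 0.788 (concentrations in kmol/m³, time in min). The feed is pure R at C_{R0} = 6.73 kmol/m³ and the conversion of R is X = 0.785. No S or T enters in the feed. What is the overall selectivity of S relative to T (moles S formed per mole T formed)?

3.30

Exit C_R = C_{R0}(1−X) = 6.73×0.215 = 1.447 kmol/m³.
Rates in a CSTR are evaluated at the outlet concentration: r_S = 2.16×1.447^1.5 = 3.760, r_T = 0.788×1.447 = 1.140.
Overall selectivity = C_S/C_T = r_Sτ/(r_Tτ) = r_S/r_T = 3.30.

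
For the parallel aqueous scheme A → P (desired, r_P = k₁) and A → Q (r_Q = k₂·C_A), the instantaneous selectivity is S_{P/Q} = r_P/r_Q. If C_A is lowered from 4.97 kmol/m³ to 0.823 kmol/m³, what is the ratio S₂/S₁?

6.04

S_{P/Q} = (k₁/k₂)·C_A⁻¹, so S₂/S₁ = (C_{A,2}/C_{A,1})⁻¹.
= 4.97/0.823 = 6.04.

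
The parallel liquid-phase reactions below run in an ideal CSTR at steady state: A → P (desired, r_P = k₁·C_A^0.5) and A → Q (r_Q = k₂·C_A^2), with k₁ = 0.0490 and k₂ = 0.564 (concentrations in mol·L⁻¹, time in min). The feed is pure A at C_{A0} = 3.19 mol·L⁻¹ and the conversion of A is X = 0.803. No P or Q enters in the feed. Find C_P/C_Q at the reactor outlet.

0.174

Exit C_A = C_{A0}(1−X) = 3.19×0.197 = 0.6284 mol·L⁻¹.
In a CSTR the entire volume is at exit conditions, so r_P = 0.0490×0.6284^0.5 = 0.03884 and r_Q = 0.564×0.6284^2 = 0.2227.
Overall selectivity = C_P/C_Q = r_Pτ/(r_Qτ) = r_P/r_Q = 0.174.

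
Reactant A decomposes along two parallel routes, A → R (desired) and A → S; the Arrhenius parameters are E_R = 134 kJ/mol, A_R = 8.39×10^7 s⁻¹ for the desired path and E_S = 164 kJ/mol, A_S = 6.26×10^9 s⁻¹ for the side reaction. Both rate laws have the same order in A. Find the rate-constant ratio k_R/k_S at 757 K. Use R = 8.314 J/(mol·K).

1.58

Since both paths have the same order in A, the concentration cancels and S_{R/S} = k_R/k_S = (A_R/A_S)·exp[(E_S−E_R)/(RT)].
(E_S−E_R)/(RT) = (164−134)×10³/(8.314×757) = 30000/6294 = 4.767.
k_R/k_S = (8.39×10^7/6.26×10^9)·exp(4.767) = 0.01340 × 117.5 = 1.58.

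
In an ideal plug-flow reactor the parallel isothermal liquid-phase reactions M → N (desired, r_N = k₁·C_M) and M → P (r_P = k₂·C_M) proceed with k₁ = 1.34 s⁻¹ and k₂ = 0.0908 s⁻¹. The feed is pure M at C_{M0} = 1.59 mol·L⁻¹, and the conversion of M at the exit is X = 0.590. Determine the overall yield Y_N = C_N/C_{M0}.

C_M = C_{M0}(1−X) = 0.6519 mol·L⁻¹.
Both paths are first order in M, so the instantaneous fraction to N is constant: dC_N/d(−C_M) = k₁/(k₁+k₂) = 0.9365.
C_N = 0.9365·(C_{M0}−C_M) = 0.9365×0.9381 = 0.879 mol·L⁻¹.
Y_N = C_N/C_{M0} = 0.8786/1.59 = 0.553.

0.553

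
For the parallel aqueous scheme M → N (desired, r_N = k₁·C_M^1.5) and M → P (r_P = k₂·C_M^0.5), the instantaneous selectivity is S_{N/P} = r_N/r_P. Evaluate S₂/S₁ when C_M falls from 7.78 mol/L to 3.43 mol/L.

S_{N/P} = (k₁/k₂)·C_M, so S₂/S₁ = (C_{M,2}/C_{M,1}).
= 3.43/7.78 = 0.441.

0.441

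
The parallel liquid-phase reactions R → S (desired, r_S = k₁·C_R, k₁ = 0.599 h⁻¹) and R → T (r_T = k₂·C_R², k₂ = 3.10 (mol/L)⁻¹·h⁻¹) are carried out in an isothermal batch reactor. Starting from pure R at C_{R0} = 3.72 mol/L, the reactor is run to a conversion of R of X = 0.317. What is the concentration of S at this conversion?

0.0693 mol/L

C_R = C_{R0}(1−X) = 2.541 mol/L.
Along a PFR/batch, dC_S/dC_R = −r_S/(r_S+r_T) = −k₁/(k₁+k₂·C_R).
Integrating from C_{R0} to C_R: C_S = (0.599/3.10)·ln[(0.599+3.10·3.72)/(0.599+3.10·2.54)] = 0.1932·ln(12.13/8.475) = 0.06929 mol/L.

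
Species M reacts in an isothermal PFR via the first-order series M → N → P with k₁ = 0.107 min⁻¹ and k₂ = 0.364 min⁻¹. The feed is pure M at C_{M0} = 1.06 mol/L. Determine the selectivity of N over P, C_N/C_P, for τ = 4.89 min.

0.765

For first-order series with pure M initially, C_N(τ) = k₁C_{M0}/(k₂−k₁)·(e^(−k₁τ) − e^(−k₂τ)).
e^(−k₁τ) = e^(−0.107×4.89) = e^(−0.5232) = 0.5926; e^(−k₂τ) = e^(−1.780) = 0.1686.
C_N = 0.107×1.06/(0.364−0.107) × (0.5926−0.1686) = 0.4413×0.4240 = 0.1871 mol/L.
C_M = C_{M0}e^(−k₁τ) = 0.6282 mol/L, so C_P = C_{M0}−C_M−C_N = 0.2447 mol/L; C_N/C_P = 0.765.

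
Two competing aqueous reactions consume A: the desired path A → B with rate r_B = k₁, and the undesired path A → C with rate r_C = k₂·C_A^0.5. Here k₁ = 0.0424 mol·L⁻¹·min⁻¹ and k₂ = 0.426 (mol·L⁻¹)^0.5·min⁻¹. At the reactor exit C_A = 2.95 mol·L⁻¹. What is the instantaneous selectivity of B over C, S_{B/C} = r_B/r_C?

0.0579

S_{B/C} = r_B/r_C = (k₁)/(k₂·C_A^0.5) = (k₁/k₂)·C_A^-0.5.
= (0.0424) / (0.426×2.950^0.5) = 0.04240/0.7317 = 0.0579.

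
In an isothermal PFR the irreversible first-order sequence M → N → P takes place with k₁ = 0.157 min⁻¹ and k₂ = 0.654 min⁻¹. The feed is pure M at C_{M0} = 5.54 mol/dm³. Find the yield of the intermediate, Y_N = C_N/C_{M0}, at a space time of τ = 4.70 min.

0.136

The intermediate concentration in a first-order A→B→C sequence is C_N = k₁C_{M0}(e^(−k₁τ) − e^(−k₂τ))/(k₂−k₁).
e^(−k₁τ) = e^(−0.157×4.70) = e^(−0.7379) = 0.4781; e^(−k₂τ) = e^(−3.074) = 0.04625.
C_N = 0.157×5.54/(0.654−0.157) × (0.4781−0.04625) = 1.750×0.4319 = 0.7558 mol/dm³.
Y_N = C_N/C_{M0} = 0.7558/5.54 = 0.136.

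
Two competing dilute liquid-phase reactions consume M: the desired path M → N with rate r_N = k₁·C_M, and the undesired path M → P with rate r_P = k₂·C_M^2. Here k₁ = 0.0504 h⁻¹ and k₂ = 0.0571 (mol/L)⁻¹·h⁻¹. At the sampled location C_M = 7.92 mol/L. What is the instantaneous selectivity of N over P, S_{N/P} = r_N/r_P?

0.111

S_{N/P} = r_N/r_P = (k₁·C_M)/(k₂·C_M^2) = (k₁/k₂)·C_M⁻¹.
= (0.0504×7.920) / (0.0571×7.920^2) = 0.3992/3.582 = 0.111.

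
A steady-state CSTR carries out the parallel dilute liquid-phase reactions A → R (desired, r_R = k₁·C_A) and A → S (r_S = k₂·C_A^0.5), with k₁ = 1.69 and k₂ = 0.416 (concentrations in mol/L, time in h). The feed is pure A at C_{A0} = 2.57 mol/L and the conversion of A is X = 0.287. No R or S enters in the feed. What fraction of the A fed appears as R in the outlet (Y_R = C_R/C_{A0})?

Exit C_A = C_{A0}(1−X) = 2.57×0.713 = 1.832 mol/L.
Rates in a CSTR are evaluated at the outlet concentration: r_R = 1.69×1.832 = 3.097, r_S = 0.416×1.832^0.5 = 0.5631.
Fraction of consumed A going to R: r_R/(r_R+r_S) = 0.8461.
C_R = 0.8461·C_{A0}·X = 0.8461×2.57×0.287 = 0.624 mol/L; Y_R = C_R/C_{A0} = 0.243.

0.243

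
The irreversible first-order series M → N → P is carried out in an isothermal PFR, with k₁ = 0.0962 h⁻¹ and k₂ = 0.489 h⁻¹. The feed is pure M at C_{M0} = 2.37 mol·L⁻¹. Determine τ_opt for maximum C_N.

4.14 h

For first-order series the maximum of C_N occurs at τ_opt = ln(k₂/k₁)/(k₂−k₁).
= ln(0.489/0.0962)/(0.489−0.0962) = ln(5.083)/0.3928 = 1.626/0.3928 = 4.14 h.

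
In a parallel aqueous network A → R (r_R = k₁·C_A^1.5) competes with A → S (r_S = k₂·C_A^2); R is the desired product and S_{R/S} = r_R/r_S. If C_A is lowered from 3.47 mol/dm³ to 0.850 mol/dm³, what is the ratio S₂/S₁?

2.02

S_{R/S} = (k₁/k₂)·C_A^-0.5, so S₂/S₁ = (C_{A,2}/C_{A,1})^-0.5.
= (0.850/3.47)^(-0.5) = (0.2450)^(-0.5) = 2.02.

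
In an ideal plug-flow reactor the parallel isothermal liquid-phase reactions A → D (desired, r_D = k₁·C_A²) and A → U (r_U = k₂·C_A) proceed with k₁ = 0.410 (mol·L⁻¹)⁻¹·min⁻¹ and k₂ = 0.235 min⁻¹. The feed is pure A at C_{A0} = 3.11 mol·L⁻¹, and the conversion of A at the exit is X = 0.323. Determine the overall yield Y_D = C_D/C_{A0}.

0.264

C_A = C_{A0}(1−X) = 2.105 mol·L⁻¹.
Along a PFR/batch, dC_U/dC_A = −r_U/(r_D+r_U) = −k₂/(k₂+k₁·C_A).
Integrating from C_{A0} to C_A: C_U = (0.235/0.410)·ln[(0.235+0.410·3.11)/(0.235+0.410·2.11)] = 0.5732·ln(1.510/1.098) = 0.1825 mol·L⁻¹.
Then C_D = (C_{A0}−C_A) − C_U = 1.005 − 0.1825 = 0.8220 mol·L⁻¹.
Y_D = C_D/C_{A0} = 0.8220/3.11 = 0.264.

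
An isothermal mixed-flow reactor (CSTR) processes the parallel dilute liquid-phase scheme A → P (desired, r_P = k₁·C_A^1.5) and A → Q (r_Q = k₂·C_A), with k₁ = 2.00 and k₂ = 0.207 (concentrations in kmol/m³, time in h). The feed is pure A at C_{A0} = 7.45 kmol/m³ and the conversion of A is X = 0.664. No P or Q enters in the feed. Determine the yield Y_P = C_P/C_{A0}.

0.623

Exit C_A = C_{A0}(1−X) = 7.45×0.336 = 2.503 kmol/m³.
Rates in a CSTR are evaluated at the outlet concentration: r_P = 2.00×2.503^1.5 = 7.921, r_Q = 0.207×2.503 = 0.5182.
Fraction of consumed A going to P: r_P/(r_P+r_Q) = 0.9386.
C_P = 0.9386·C_{A0}·X = 0.9386×7.45×0.664 = 4.64 kmol/m³; Y_P = C_P/C_{A0} = 0.623.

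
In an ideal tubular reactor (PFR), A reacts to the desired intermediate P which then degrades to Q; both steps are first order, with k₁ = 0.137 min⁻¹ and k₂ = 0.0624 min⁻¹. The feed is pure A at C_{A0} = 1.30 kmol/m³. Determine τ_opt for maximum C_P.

10.5 min

For first-order series the maximum of C_P occurs at τ_opt = ln(k₂/k₁)/(k₂−k₁).
= ln(0.0624/0.137)/(0.0624−0.137) = ln(0.4555)/-0.07460 = -0.7864/-0.07460 = 10.5 min.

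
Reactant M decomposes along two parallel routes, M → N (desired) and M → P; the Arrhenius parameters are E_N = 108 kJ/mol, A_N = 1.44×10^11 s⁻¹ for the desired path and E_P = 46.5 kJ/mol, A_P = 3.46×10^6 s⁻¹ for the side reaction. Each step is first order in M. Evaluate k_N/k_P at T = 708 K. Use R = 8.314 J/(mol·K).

1.21

k_N/k_P = (A_N/A_P)·exp[−(E_N−E_P)/(RT)] = (A_N/A_P)·exp[(E_P−E_N)/(RT)].
(E_P−E_N)/(RT) = (46.5−108)×10³/(8.314×708) = -61500/5886 = -10.45.
k_N/k_P = (1.44×10^11/3.46×10^6)·exp(-10.45) = 41618 × 2.901×10^-5 = 1.21.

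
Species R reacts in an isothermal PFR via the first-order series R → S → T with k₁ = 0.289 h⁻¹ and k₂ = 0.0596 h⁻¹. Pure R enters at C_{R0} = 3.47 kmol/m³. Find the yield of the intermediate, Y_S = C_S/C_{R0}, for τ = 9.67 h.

0.631

For first-order series with pure R initially, C_S(τ) = k₁C_{R0}/(k₂−k₁)·(e^(−k₁τ) − e^(−k₂τ)).
e^(−k₁τ) = e^(−0.289×9.67) = e^(−2.795) = 0.06114; e^(−k₂τ) = e^(−0.5763) = 0.5620.
C_S = 0.289×3.47/(0.0596−0.289) × (0.06114−0.5620) = (-4.372)×(-0.5008) = 2.189 kmol/m³.
Y_S = C_S/C_{R0} = 2.189/3.47 = 0.631.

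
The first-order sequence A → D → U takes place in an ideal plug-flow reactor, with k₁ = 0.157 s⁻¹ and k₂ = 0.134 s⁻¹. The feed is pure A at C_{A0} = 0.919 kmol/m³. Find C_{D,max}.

At the optimum, C_{D,max}/C_{A0} = (k₁/k₂)^[k₂/(k₂−k₁)].
= (0.157/0.134)^(0.134/(0.134−0.157)) = (1.172)^(-5.826) = 0.3974.
C_{D,max} = 0.3974×0.919 = 0.365 kmol/m³.

0.365 kmol/m³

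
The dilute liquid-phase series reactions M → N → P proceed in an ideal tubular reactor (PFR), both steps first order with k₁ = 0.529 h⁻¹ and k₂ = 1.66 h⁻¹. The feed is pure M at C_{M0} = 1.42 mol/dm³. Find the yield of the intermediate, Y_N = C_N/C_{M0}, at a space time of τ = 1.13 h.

The intermediate concentration in a first-order A→B→C sequence is C_N = k₁C_{M0}(e^(−k₁τ) − e^(−k₂τ))/(k₂−k₁).
e^(−k₁τ) = e^(−0.529×1.13) = e^(−0.5978) = 0.5500; e^(−k₂τ) = e^(−1.876) = 0.1532.
C_N = 0.529×1.42/(1.66−0.529) × (0.5500−0.1532) = 0.6642×0.3968 = 0.2635 mol/dm³.
Y_N = C_N/C_{M0} = 0.2635/1.42 = 0.186.

0.186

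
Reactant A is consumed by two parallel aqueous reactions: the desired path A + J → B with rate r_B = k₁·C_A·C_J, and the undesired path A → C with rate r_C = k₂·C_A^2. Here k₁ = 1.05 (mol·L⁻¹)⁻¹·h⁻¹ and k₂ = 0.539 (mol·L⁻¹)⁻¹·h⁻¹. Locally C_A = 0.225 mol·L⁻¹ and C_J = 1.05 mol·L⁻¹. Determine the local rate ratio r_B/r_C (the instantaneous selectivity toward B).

9.09

S_{B/C} = r_B/r_C = (k₁·C_A·C_J)/(k₂·C_A^2) = (k₁/k₂)·C_A⁻¹·C_J.
= (1.05×0.2250×1.050) / (0.539×0.2250^2) = 0.2481/0.02729 = 9.09.
The undesired path is higher order in A, so low C_A (CSTR or dilute feed) favours B.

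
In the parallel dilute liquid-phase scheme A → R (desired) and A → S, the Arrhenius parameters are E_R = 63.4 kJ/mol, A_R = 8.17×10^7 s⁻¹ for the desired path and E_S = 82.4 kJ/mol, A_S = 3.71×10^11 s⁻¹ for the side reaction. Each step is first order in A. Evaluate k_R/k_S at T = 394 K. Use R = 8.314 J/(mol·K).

With equal orders, S_{R/S} = k_R/k_S = (A_R/A_S)·exp[(E_S−E_R)/(RT)].
(E_S−E_R)/(RT) = (82.4−63.4)×10³/(8.314×394) = 19000/3276 = 5.800.
k_R/k_S = (8.17×10^7/3.71×10^11)·exp(5.800) = 2.202×10^-4 × 330.4 = 0.0728.

0.0728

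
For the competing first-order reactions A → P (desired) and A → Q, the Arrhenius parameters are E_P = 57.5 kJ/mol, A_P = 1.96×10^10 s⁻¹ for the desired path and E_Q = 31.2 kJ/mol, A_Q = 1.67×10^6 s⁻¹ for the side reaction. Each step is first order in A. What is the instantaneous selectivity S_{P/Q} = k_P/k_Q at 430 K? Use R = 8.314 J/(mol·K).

Since both paths have the same order in A, the concentration cancels and S_{P/Q} = k_P/k_Q = (A_P/A_Q)·exp[(E_Q−E_P)/(RT)].
(E_Q−E_P)/(RT) = (31.2−57.5)×10³/(8.314×430) = -26300/3575 = -7.357.
k_P/k_Q = (1.96×10^10/1.67×10^6)·exp(-7.357) = 11737 × 6.384×10^-4 = 7.49.

7.49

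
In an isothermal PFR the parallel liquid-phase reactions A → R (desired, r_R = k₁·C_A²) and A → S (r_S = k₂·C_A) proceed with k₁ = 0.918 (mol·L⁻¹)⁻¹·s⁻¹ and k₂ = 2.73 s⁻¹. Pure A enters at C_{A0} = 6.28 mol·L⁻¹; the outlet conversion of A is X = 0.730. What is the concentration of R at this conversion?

2.55 mol·L⁻¹

C_A = C_{A0}(1−X) = 1.696 mol·L⁻¹.
Along a PFR/batch, dC_S/dC_A = −r_S/(r_R+r_S) = −k₂/(k₂+k₁·C_A).
Integrating from C_{A0} to C_A: C_S = (2.73/0.918)·ln[(2.73+0.918·6.28)/(2.73+0.918·1.70)] = 2.974·ln(8.495/4.287) = 2.034 mol·L⁻¹.
Then C_R = (C_{A0}−C_A) − C_S = 4.584 − 2.034 = 2.550 mol·L⁻¹.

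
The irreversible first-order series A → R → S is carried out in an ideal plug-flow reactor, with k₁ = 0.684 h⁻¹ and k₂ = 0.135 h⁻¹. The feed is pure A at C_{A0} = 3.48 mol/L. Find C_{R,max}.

2.33 mol/L

For a first-order series the maximum intermediate yield is C_{R,max}/C_{A0} = (k₁/k₂)^[k₂/(k₂−k₁)].
= (0.684/0.135)^(0.135/(0.135−0.684)) = (5.067)^(-0.2459) = 0.6710.
C_{R,max} = 0.6710×3.48 = 2.33 mol/L.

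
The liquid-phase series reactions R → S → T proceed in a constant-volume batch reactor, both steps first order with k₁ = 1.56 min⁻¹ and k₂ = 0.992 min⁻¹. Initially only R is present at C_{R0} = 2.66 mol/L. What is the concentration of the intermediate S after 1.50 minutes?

For first-order series with pure R initially, C_S(t) = k₁C_{R0}/(k₂−k₁)·(e^(−k₁t) − e^(−k₂t)).
e^(−k₁t) = e^(−1.56×1.50) = e^(−2.340) = 0.09633; e^(−k₂t) = e^(−1.488) = 0.2258.
C_S = 1.56×2.66/(0.992−1.56) × (0.09633−0.2258) = (-7.306)×(-0.1295) = 0.9461 mol/L.

0.946 mol/L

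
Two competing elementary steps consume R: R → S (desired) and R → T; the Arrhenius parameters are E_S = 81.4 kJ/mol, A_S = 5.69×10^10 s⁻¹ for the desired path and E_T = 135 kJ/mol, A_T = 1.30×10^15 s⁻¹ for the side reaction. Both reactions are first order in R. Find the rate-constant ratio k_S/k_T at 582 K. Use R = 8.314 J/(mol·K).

Since both paths have the same order in R, the concentration cancels and S_{S/T} = k_S/k_T = (A_S/A_T)·exp[(E_T−E_S)/(RT)].
(E_T−E_S)/(RT) = (135−81.4)×10³/(8.314×582) = 53600/4839 = 11.08.
k_S/k_T = (5.69×10^10/1.30×10^15)·exp(11.08) = 4.377×10^-5 × 64682 = 2.83.

2.83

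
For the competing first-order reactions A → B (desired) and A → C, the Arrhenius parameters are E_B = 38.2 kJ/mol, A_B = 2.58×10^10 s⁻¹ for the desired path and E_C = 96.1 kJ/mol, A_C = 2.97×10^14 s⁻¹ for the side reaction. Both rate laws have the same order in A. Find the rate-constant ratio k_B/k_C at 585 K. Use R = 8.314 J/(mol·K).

12.9

Since both paths have the same order in A, the concentration cancels and S_{B/C} = k_B/k_C = (A_B/A_C)·exp[(E_C−E_B)/(RT)].
(E_C−E_B)/(RT) = (96.1−38.2)×10³/(8.314×585) = 57900/4864 = 11.90.
k_B/k_C = (2.58×10^10/2.97×10^14)·exp(11.90) = 8.687×10^-5 × 1.479×10^5 = 12.9.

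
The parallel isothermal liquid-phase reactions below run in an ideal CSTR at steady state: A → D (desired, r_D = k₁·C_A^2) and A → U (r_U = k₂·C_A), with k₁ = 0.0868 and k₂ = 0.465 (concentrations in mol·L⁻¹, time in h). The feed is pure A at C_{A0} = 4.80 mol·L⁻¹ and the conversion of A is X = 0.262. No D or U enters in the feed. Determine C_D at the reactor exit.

Exit C_A = C_{A0}(1−X) = 4.80×0.738 = 3.542 mol·L⁻¹.
A CSTR operates uniformly at the exit composition, giving r_D = 1.089 and r_U = 1.647 (each k·C_A^n at C_A = 3.542).
Fraction of consumed A going to D: r_D/(r_D+r_U) = 0.3980.
C_D = 0.3980·C_{A0}·X = 0.3980×4.80×0.262 = 0.501 mol·L⁻¹.

0.501 mol·L⁻¹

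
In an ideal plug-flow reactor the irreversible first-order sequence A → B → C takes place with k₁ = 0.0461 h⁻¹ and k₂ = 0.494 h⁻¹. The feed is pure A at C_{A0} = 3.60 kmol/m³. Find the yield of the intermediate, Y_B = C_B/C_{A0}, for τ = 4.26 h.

Solving the coupled first-order balances gives C_B(τ) = [k₁/(k₂−k₁)]·C_{A0}·(e^(−k₁τ) − e^(−k₂τ)).
e^(−k₁τ) = e^(−0.0461×4.26) = e^(−0.1964) = 0.8217; e^(−k₂τ) = e^(−2.104) = 0.1219.
C_B = 0.0461×3.60/(0.494−0.0461) × (0.8217−0.1219) = 0.3705×0.6998 = 0.2593 kmol/m³.
Y_B = C_B/C_{A0} = 0.2593/3.60 = 0.0720.

0.0720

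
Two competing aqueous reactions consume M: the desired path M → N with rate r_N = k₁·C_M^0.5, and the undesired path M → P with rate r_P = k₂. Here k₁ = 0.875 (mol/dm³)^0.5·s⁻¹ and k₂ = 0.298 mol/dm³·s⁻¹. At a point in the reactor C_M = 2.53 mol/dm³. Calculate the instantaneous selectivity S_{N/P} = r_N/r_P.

S_{N/P} = r_N/r_P = (k₁·C_M^0.5)/(k₂) = (k₁/k₂)·C_M^0.5.
= (0.875×2.530^0.5) / (0.298) = 1.392/0.2980 = 4.67.

4.67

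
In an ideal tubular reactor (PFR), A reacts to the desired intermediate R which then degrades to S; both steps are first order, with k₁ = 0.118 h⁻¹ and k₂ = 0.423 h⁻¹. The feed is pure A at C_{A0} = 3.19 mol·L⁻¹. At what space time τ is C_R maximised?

For first-order series the maximum of C_R occurs at τ_opt = ln(k₂/k₁)/(k₂−k₁).
= ln(0.423/0.118)/(0.423−0.118) = ln(3.585)/0.3050 = 1.277/0.3050 = 4.19 h.

4.19 h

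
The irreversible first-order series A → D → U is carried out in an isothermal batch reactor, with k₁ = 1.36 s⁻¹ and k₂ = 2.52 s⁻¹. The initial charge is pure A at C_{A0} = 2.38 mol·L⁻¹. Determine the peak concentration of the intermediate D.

For a first-order series the maximum intermediate yield is C_{D,max}/C_{A0} = (k₁/k₂)^[k₂/(k₂−k₁)].
= (1.36/2.52)^(2.52/(2.52−1.36)) = (0.5397)^(2.172) = 0.2619.
C_{D,max} = 0.2619×2.38 = 0.623 mol·L⁻¹.

0.623 mol·L⁻¹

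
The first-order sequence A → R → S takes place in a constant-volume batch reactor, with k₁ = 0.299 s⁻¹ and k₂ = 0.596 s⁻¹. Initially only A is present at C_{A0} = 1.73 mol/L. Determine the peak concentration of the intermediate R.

Evaluating C_R at t_opt = ln(k₂/k₁)/(k₂−k₁) gives C_{R,max}/C_{A0} = (k₁/k₂)^[k₂/(k₂−k₁)].
= (0.299/0.596)^(0.596/(0.596−0.299)) = (0.5017)^(2.007) = 0.2505.
C_{R,max} = 0.2505×1.73 = 0.433 mol/L.

0.433 mol/L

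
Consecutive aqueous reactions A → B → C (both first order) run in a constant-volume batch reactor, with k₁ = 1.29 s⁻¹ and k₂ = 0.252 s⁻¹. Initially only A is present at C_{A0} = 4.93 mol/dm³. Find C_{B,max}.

3.32 mol/dm³

Evaluating C_B at t_opt = ln(k₂/k₁)/(k₂−k₁) gives C_{B,max}/C_{A0} = (k₁/k₂)^[k₂/(k₂−k₁)].
= (1.29/0.252)^(0.252/(0.252−1.29)) = (5.119)^(-0.2428) = 0.6727.
C_{B,max} = 0.6727×4.93 = 3.32 mol/dm³.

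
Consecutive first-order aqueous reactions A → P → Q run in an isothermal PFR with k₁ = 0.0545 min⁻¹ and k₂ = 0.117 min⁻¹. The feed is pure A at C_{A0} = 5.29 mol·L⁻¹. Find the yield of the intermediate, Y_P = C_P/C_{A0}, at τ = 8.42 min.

0.225

For first-order series with pure A initially, C_P(τ) = k₁C_{A0}/(k₂−k₁)·(e^(−k₁τ) − e^(−k₂τ)).
e^(−k₁τ) = e^(−0.0545×8.42) = e^(−0.4589) = 0.6320; e^(−k₂τ) = e^(−0.9851) = 0.3734.
C_P = 0.0545×5.29/(0.117−0.0545) × (0.6320−0.3734) = 4.613×0.2586 = 1.193 mol·L⁻¹.
Y_P = C_P/C_{A0} = 1.193/5.29 = 0.225.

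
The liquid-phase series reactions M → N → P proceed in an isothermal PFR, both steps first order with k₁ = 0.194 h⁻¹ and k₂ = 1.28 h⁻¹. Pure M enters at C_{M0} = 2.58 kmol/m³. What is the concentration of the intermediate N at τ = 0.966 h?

0.248 kmol/m³

The intermediate concentration in a first-order A→B→C sequence is C_N = k₁C_{M0}(e^(−k₁τ) − e^(−k₂τ))/(k₂−k₁).
e^(−k₁τ) = e^(−0.194×0.966) = e^(−0.1874) = 0.8291; e^(−k₂τ) = e^(−1.236) = 0.2904.
C_N = 0.194×2.58/(1.28−0.194) × (0.8291−0.2904) = 0.4609×0.5387 = 0.2483 kmol/m³.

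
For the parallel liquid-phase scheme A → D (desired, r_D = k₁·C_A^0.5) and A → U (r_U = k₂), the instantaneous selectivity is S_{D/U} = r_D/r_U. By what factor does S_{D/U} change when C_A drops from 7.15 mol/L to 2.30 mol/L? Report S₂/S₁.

0.567

S_{D/U} = (k₁/k₂)·C_A^0.5, so S₂/S₁ = (C_{A,2}/C_{A,1})^0.5.
= (2.30/7.15)^0.5 = (0.3217)^0.5 = 0.567.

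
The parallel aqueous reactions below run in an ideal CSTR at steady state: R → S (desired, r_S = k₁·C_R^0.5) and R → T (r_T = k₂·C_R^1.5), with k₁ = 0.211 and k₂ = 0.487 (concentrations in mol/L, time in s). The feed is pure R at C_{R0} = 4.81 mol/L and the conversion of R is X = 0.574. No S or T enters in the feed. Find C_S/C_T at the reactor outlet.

Exit C_R = C_{R0}(1−X) = 4.81×0.426 = 2.049 mol/L.
A CSTR operates uniformly at the exit composition, giving r_S = 0.3020 and r_T = 1.428 (each k·C_R^n at C_R = 2.049).
Overall selectivity = C_S/C_T = r_Sτ/(r_Tτ) = r_S/r_T = 0.211.

0.211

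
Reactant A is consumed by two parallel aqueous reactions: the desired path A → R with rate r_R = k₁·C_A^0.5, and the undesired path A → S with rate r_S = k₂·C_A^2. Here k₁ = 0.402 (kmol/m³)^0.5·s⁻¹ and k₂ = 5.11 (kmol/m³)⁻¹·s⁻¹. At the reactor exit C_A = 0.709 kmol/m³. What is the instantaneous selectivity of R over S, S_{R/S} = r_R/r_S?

0.132

S_{R/S} = r_R/r_S = (k₁·C_A^0.5)/(k₂·C_A^2) = (k₁/k₂)·C_A^-1.5.
= (0.402×0.7090^0.5) / (5.11×0.7090^2) = 0.3385/2.569 = 0.132.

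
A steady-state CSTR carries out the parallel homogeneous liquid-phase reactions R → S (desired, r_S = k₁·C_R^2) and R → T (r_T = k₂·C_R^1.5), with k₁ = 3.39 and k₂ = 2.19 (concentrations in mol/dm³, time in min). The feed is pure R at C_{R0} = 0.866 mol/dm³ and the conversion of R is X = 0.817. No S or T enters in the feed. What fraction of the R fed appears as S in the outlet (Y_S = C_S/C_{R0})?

0.312

Exit C_R = C_{R0}(1−X) = 0.866×0.183 = 0.1585 mol/dm³.
A CSTR operates uniformly at the exit composition, giving r_S = 0.08514 and r_T = 0.1382 (each k·C_R^n at C_R = 0.1585).
Fraction of consumed R going to S: r_S/(r_S+r_T) = 0.3813.
C_S = 0.3813·C_{R0}·X = 0.3813×0.866×0.817 = 0.270 mol/dm³; Y_S = C_S/C_{R0} = 0.312.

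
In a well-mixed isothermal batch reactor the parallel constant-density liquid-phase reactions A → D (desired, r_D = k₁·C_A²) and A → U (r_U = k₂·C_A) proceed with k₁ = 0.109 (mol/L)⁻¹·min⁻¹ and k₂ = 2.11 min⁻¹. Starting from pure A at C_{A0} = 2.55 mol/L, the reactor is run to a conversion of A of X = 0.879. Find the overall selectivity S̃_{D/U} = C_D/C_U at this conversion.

C_A = C_{A0}(1−X) = 0.3085 mol/L.
Along a PFR/batch, dC_U/dC_A = −r_U/(r_D+r_U) = −k₂/(k₂+k₁·C_A).
Integrating from C_{A0} to C_A: C_U = (2.11/0.109)·ln[(2.11+0.109·2.55)/(2.11+0.109·0.309)] = 19.36·ln(2.388/2.144) = 2.089 mol/L.
Then C_D = (C_{A0}−C_A) − C_U = 2.241 − 2.089 = 0.1521 mol/L.
S̃_{D/U} = C_D/C_U = 0.1521/2.089 = 0.0728.

0.0728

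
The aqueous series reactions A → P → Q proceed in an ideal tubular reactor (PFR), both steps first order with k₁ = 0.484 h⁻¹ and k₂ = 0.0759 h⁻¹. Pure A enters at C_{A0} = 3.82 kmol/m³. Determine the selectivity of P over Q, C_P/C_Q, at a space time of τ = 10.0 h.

1.22

For first-order series with pure A initially, C_P(τ) = k₁C_{A0}/(k₂−k₁)·(e^(−k₁τ) − e^(−k₂τ)).
e^(−k₁τ) = e^(−0.484×10.0) = e^(−4.840) = 0.007907; e^(−k₂τ) = e^(−0.7590) = 0.4681.
C_P = 0.484×3.82/(0.0759−0.484) × (0.007907−0.4681) = (-4.530)×(-0.4602) = 2.085 kmol/m³.
C_A = C_{A0}e^(−k₁τ) = 0.03020 kmol/m³, so C_Q = C_{A0}−C_A−C_P = 1.705 kmol/m³; C_P/C_Q = 1.22.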